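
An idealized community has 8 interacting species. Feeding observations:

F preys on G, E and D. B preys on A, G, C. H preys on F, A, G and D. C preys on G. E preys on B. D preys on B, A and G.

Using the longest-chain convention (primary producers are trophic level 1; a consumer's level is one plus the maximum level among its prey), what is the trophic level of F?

Trophic level 5

G is a producer → level 1.
C eats G → level 2.
B eats C (level 2); other prey at levels: G 1, A 1 → level 3.
E eats B → level 4.
F eats E (level 4); other prey at levels: G 1, D 4 → level 5.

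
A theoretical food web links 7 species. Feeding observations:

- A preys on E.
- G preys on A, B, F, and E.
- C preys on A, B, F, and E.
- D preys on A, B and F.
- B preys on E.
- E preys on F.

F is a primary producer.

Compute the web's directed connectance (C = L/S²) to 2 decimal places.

C = 0.29

The web has S = 7 species and L = 14 feeding links.
C = L / S² = 14 / 49 = 0.2857 ≈ 0.29.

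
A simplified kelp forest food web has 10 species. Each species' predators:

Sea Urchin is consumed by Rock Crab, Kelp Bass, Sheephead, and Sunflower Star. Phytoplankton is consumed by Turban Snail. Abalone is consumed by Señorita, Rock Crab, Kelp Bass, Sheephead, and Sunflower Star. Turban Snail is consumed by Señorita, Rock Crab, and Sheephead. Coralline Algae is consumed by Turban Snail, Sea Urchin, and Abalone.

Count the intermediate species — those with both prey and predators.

Intermediate species (has both prey and predators): Sea Urchin, Turban Snail, Abalone.
Count: 3.

3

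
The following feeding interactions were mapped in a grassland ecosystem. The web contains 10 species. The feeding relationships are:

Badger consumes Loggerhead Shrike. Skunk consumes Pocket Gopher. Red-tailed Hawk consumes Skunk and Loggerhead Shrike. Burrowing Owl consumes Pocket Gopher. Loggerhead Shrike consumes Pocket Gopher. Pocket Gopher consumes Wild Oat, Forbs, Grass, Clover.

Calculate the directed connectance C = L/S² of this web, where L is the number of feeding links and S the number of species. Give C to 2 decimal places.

The web has S = 10 species and L = 10 feeding links.
C = L / S² = 10 / 100 = 0.1000 ≈ 0.10.

C = 0.10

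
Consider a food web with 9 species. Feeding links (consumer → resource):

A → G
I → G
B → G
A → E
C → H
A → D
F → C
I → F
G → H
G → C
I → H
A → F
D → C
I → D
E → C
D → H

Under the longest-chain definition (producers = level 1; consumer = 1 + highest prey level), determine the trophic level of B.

Trophic level 4

H is a producer → level 1.
C eats H → level 2.
G eats C (level 2); other prey at levels: H 1 → level 3.
B eats G → level 4.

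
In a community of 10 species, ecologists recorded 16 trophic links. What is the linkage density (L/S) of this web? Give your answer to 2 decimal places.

There are L = 16 links among S = 10 species.
L/S = 16/10 = 1.6000 ≈ 1.60.

L/S = 1.60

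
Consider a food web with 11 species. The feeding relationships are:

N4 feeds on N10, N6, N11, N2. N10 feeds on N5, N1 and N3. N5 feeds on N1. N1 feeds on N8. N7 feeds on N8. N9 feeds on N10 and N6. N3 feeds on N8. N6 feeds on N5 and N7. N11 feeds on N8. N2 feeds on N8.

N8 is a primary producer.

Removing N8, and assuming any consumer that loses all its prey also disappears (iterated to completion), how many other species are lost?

10

Remove N8.
Round 1: N7 (all prey gone), N1 (all prey gone), N11 (all prey gone), N3 (all prey gone), N2 (all prey gone) → extinct.
Round 2: N5 (all prey gone) → extinct.
Round 3: N10 (all prey gone), N6 (all prey gone) → extinct.
Round 4: N4 (all prey gone), N9 (all prey gone) → extinct.
No further losses. Total secondary extinctions: 10.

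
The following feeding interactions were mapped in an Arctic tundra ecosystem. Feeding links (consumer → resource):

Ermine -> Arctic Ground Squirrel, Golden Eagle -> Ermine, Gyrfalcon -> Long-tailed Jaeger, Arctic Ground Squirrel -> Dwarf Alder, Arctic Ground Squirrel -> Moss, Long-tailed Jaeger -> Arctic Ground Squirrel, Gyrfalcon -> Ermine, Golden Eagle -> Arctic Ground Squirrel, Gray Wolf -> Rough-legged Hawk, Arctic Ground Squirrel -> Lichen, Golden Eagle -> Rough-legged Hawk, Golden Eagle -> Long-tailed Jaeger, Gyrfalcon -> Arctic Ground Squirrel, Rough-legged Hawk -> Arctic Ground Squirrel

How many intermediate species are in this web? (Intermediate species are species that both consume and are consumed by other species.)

4

Intermediate species (has both prey and predators): Arctic Ground Squirrel, Ermine, Rough-legged Hawk, Long-tailed Jaeger.
Count: 4.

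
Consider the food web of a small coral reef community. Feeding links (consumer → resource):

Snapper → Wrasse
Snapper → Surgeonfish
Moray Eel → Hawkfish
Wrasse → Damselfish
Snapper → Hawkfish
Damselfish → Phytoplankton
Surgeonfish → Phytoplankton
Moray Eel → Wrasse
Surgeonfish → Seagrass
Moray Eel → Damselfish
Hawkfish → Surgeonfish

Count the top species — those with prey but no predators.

Top species (has prey, but nothing eats it): Snapper, Moray Eel.
Count: 2.

2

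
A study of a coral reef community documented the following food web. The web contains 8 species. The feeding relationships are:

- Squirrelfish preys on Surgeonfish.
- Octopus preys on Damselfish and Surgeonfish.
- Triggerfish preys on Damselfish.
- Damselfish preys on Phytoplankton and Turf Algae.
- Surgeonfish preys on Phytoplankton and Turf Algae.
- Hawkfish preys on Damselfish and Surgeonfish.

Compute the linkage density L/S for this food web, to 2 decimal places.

L/S = 1.25

There are L = 10 links among S = 8 species.
L/S = 10/8 = 1.2500 ≈ 1.25.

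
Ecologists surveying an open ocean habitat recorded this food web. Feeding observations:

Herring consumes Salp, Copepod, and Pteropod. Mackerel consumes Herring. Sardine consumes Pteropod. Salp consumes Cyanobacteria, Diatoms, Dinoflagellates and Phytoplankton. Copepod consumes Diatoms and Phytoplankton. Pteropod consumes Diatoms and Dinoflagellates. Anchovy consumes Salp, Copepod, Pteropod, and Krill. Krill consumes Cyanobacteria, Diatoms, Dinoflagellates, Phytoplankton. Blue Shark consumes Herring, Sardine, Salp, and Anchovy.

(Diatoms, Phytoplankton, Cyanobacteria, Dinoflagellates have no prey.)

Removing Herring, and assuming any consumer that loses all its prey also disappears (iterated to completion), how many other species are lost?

1

Remove Herring.
Round 1: Mackerel (all prey gone) → extinct.
No further losses. Total secondary extinctions: 1.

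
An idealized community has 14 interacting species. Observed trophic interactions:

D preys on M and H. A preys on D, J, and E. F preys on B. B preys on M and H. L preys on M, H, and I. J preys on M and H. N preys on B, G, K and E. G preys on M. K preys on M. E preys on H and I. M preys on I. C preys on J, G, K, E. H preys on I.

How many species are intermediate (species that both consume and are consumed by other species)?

Intermediate species (has both prey and predators): H, M, G, K, D, J, E, B.
Count: 8.

8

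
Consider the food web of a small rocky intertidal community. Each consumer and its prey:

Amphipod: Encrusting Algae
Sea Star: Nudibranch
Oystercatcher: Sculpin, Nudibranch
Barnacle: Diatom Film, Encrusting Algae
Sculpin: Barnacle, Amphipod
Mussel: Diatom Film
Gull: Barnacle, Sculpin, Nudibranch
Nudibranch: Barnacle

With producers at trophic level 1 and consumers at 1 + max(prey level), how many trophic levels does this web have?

Producers (level 1): Diatom Film, Encrusting Algae.
Diatom Film → Barnacle → Sculpin → Oystercatcher gives Oystercatcher level 4.
No species has a prey at level 4, so no species reaches level 5.

4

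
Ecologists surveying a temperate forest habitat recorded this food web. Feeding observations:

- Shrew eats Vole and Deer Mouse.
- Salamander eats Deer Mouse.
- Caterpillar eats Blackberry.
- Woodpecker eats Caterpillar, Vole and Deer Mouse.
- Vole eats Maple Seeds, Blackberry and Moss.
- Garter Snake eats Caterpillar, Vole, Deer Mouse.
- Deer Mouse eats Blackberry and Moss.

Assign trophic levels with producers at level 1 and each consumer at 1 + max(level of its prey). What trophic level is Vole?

Maple Seeds is a producer → level 1.
Vole eats Maple Seeds (level 1); other prey at levels: Moss 1, Blackberry 1 → level 2.

Trophic level 2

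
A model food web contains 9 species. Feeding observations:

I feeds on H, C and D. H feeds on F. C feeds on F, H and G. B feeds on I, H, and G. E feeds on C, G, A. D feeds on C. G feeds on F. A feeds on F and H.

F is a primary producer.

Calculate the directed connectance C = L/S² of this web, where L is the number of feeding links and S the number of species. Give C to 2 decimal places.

The web has S = 9 species and L = 17 feeding links.
C = L / S² = 17 / 81 = 0.2099 ≈ 0.21.

C = 0.21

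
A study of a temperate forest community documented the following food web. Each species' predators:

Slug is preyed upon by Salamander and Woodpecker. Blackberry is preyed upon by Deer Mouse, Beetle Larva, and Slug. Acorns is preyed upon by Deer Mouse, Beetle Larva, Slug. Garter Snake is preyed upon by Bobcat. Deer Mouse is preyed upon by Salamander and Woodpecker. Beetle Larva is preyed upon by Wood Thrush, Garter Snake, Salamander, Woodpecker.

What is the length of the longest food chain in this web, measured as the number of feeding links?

3 links

One longest chain: Blackberry → Beetle Larva → Garter Snake → Bobcat.
It has 4 species and 3 links.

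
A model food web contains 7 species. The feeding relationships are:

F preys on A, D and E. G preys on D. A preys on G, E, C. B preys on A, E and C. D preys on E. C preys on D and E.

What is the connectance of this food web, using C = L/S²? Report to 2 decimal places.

C = 0.27

The web has S = 7 species and L = 13 feeding links.
C = L / S² = 13 / 49 = 0.2653 ≈ 0.27.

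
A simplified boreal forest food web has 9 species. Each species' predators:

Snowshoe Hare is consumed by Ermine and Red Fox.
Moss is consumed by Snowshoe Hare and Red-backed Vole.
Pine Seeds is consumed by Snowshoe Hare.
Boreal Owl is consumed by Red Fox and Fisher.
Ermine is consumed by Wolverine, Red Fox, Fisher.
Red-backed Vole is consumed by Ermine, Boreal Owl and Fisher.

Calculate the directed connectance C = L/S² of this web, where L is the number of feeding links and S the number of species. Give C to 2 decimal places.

C = 0.16

The web has S = 9 species and L = 13 feeding links.
C = L / S² = 13 / 81 = 0.1605 ≈ 0.16.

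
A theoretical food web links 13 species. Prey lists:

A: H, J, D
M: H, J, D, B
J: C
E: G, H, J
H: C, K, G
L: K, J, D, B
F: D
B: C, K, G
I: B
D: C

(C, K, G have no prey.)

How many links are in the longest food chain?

2 links

One longest chain: C → D → F.
It has 3 species and 2 links.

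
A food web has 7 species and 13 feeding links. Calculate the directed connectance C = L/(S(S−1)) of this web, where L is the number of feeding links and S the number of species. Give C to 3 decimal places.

C = 0.310

The web has S = 7 species and L = 13 feeding links.
C = L / (S(S−1)) = 13 / 42 = 0.3095 ≈ 0.310.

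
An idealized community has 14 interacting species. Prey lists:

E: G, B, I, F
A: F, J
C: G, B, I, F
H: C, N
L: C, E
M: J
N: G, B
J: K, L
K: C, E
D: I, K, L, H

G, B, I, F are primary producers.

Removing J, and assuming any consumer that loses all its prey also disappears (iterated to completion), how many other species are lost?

Remove J.
Round 1: M (all prey gone) → extinct.
No further losses. Total secondary extinctions: 1.

1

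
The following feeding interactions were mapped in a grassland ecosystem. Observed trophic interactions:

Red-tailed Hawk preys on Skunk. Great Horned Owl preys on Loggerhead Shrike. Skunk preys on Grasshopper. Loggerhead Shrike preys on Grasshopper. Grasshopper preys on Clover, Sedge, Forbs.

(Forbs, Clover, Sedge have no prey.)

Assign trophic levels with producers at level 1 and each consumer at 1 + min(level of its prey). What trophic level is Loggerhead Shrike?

Forbs is a producer → level 1.
Grasshopper eats Forbs → level 2.
Loggerhead Shrike eats Grasshopper → level 3.
No prey of Loggerhead Shrike is below level 2, so 3 is the minimum.

Trophic level 3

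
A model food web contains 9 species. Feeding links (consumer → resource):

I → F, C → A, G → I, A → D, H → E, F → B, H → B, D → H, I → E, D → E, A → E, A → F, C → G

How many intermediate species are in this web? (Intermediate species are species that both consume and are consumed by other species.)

Intermediate species (has both prey and predators): F, H, D, I, A, G.
Count: 6.

6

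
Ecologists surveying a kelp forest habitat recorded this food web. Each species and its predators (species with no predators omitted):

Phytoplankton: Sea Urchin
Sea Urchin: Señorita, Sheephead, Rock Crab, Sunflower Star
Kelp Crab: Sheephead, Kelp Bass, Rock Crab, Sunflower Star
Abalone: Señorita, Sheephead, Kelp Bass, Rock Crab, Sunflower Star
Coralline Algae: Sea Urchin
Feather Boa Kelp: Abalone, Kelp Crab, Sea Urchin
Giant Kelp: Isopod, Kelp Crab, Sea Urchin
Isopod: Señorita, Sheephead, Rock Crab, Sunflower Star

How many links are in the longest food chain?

2 links

One longest chain: Feather Boa Kelp → Abalone → Señorita.
It has 3 species and 2 links.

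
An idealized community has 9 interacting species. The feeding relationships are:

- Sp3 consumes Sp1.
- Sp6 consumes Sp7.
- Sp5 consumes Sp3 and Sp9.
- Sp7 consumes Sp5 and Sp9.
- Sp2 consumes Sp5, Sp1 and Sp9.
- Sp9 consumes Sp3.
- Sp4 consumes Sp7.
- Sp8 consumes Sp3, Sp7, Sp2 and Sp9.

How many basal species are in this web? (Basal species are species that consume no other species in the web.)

1

Basal species (no prey listed): Sp1.
Count: 1.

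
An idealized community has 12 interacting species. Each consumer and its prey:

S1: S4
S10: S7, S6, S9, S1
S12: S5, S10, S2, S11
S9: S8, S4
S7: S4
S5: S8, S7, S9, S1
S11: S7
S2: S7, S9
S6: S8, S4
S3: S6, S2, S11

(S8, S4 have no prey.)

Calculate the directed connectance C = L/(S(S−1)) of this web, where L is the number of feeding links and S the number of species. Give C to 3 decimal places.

The web has S = 12 species and L = 24 feeding links.
C = L / (S(S−1)) = 24 / 132 = 0.1818 ≈ 0.182.

C = 0.182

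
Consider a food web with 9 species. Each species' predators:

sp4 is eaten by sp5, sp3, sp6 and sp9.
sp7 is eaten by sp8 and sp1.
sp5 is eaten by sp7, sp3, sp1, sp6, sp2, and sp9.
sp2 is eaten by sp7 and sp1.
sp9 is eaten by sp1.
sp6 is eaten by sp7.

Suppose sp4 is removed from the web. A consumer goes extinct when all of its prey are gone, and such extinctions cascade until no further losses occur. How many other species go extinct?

8

Remove sp4.
Round 1: sp5 (all prey gone) → extinct.
Round 2: sp9 (all prey gone), sp6 (all prey gone), sp2 (all prey gone), sp3 (all prey gone) → extinct.
Round 3: sp7 (all prey gone) → extinct.
Round 4: sp8 (all prey gone), sp1 (all prey gone) → extinct.
No further losses. Total secondary extinctions: 8.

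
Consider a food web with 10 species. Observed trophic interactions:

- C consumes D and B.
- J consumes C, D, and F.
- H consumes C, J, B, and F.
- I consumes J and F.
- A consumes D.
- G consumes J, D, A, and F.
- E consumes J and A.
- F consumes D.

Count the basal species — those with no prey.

2

Basal species (no prey listed): D, B.
Count: 2.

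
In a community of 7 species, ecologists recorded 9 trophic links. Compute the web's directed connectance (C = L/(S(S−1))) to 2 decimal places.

C = 0.21

The web has S = 7 species and L = 9 feeding links.
C = L / (S(S−1)) = 9 / 42 = 0.2143 ≈ 0.21.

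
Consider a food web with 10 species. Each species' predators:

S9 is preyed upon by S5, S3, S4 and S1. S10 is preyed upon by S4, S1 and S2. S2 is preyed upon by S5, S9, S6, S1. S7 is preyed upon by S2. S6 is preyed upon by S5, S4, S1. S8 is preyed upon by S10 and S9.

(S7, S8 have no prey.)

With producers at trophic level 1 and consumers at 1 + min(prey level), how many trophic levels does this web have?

3

Producers (level 1): S7, S8.
Following each consumer down to its lowest-level prey: S7 → S2 → S6 (levels 1 through 3).
All prey of S6 (S2 2) are at level 2 or above, so S6 is at level 1 + 2 = 3.
Every consumer has at least one prey at level 2 or below, so none exceeds level 3.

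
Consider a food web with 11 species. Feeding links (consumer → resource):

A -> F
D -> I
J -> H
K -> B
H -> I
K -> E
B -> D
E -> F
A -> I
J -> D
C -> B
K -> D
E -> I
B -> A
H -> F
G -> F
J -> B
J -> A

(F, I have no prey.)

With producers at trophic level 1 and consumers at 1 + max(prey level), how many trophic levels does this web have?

4

Producers (level 1): F, I.
F → A → B → K gives K level 4.
No species has a prey at level 4, so no species reaches level 5.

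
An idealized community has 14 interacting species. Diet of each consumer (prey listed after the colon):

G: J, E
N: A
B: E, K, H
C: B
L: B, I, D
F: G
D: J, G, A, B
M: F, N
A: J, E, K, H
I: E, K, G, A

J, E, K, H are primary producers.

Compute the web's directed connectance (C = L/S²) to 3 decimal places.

C = 0.128

The web has S = 14 species and L = 25 feeding links.
C = L / S² = 25 / 196 = 0.1276 ≈ 0.128.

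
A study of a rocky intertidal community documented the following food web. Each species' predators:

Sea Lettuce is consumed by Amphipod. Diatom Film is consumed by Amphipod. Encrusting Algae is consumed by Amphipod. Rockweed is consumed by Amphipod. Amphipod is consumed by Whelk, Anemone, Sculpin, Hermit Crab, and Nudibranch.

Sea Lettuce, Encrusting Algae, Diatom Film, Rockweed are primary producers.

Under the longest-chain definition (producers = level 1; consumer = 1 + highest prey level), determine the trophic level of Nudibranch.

Sea Lettuce is a producer → level 1.
Amphipod eats Sea Lettuce (level 1); other prey at levels: Encrusting Algae 1, Diatom Film 1, Rockweed 1 → level 2.
Nudibranch eats Amphipod → level 3.

Trophic level 3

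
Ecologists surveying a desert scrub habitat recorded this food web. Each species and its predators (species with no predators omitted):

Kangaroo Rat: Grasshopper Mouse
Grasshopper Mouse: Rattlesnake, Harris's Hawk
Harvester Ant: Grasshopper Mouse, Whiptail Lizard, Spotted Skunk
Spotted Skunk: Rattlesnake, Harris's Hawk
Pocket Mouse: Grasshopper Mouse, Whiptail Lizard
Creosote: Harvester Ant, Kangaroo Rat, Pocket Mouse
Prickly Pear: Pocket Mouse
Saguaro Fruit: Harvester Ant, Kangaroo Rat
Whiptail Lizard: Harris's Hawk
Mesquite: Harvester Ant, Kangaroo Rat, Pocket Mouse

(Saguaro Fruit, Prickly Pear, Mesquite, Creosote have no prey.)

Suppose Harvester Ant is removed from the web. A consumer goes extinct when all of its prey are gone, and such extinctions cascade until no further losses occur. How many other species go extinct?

Remove Harvester Ant.
Round 1: Spotted Skunk (all prey gone) → extinct.
No further losses. Total secondary extinctions: 1.

1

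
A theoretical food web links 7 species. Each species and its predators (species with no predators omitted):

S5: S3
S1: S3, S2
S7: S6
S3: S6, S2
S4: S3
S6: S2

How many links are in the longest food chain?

One longest chain: S5 → S3 → S6 → S2.
It has 4 species and 3 links.

3 links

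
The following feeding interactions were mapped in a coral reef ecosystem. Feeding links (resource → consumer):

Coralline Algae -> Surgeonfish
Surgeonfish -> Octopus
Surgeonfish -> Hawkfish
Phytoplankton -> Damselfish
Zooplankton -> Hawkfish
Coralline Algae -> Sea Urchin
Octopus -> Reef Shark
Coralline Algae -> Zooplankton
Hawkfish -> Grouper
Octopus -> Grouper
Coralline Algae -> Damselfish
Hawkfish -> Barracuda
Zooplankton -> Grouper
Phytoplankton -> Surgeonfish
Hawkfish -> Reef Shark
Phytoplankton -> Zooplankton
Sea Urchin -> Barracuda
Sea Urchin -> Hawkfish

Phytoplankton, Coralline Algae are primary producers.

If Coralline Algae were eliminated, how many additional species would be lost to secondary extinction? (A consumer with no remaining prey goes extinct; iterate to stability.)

Remove Coralline Algae.
Round 1: Sea Urchin (all prey gone) → extinct.
No further losses. Total secondary extinctions: 1.

1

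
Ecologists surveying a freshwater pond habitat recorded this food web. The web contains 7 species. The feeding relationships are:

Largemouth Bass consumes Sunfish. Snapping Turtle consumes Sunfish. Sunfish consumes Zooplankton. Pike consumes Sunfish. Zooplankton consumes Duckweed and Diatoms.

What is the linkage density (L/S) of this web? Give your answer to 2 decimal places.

There are L = 6 links among S = 7 species.
L/S = 6/7 = 0.8571 ≈ 0.86.

L/S = 0.86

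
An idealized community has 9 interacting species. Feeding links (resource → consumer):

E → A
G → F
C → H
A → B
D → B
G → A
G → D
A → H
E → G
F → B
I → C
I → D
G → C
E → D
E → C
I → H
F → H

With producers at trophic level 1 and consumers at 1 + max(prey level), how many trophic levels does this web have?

Producers (level 1): E, I.
E → G → A → B gives B level 4.
No species has a prey at level 4, so no species reaches level 5.

4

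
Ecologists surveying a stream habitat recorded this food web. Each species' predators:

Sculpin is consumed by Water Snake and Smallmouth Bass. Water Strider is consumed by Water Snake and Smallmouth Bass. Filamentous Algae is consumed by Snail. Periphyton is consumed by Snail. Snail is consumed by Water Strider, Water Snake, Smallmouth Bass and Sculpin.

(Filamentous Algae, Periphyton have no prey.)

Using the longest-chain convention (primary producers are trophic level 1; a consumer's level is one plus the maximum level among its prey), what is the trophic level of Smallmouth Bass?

Filamentous Algae is a producer → level 1.
Snail eats Filamentous Algae (level 1); other prey at levels: Periphyton 1 → level 2.
Sculpin eats Snail → level 3.
Smallmouth Bass eats Sculpin (level 3); other prey at levels: Snail 2, Water Strider 3 → level 4.

Trophic level 4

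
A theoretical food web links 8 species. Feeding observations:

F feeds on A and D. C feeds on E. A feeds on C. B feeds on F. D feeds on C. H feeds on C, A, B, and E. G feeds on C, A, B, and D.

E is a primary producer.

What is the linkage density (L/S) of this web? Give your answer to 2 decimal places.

There are L = 14 links among S = 8 species.
L/S = 14/8 = 1.7500 ≈ 1.75.

L/S = 1.75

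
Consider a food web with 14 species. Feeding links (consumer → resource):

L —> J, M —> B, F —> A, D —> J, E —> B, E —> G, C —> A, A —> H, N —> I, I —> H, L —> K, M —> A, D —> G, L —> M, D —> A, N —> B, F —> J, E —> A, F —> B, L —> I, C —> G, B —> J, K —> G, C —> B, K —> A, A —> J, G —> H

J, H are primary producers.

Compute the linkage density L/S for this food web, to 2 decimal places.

There are L = 27 links among S = 14 species.
L/S = 27/14 = 1.9286 ≈ 1.93.

L/S = 1.93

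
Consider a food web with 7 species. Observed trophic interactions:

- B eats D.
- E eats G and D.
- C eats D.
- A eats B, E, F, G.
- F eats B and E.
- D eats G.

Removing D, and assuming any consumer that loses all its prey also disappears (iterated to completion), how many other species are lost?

2

Remove D.
Round 1: C (all prey gone), B (all prey gone) → extinct.
No further losses. Total secondary extinctions: 2.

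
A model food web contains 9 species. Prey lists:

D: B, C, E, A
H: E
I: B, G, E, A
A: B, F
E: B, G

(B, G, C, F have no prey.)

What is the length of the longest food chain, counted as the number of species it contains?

One longest chain: B → E → D.
It has 3 species and 2 links.

3 species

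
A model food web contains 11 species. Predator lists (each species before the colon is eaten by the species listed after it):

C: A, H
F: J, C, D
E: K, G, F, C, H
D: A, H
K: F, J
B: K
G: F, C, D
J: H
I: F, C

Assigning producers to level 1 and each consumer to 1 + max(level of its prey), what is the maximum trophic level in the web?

Producers (level 1): I, E, B.
E → K → F → D → H gives H level 5.
No species has a prey at level 5, so no species reaches level 6.

5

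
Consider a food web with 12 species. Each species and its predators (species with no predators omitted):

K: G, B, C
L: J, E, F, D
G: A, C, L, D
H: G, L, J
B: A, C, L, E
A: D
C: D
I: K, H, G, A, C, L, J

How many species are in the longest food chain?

5 species

One longest chain: I → K → G → L → J.
It has 5 species and 4 links.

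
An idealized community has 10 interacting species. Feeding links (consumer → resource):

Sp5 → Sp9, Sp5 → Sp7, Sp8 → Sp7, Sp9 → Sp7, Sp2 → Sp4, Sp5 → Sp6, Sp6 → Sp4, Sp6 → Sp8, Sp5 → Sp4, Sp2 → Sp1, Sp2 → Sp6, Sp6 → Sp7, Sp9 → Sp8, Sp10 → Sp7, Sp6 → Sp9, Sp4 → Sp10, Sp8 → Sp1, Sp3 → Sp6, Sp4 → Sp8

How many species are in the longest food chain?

One longest chain: Sp7 → Sp8 → Sp9 → Sp6 → Sp5.
It has 5 species and 4 links.

5 species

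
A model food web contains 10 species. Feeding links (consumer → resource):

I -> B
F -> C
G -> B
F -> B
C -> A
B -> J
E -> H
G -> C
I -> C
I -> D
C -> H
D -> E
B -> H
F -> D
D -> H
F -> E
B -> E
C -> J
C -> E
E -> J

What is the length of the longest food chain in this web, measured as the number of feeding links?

3 links

One longest chain: H → E → B → I.
It has 4 species and 3 links.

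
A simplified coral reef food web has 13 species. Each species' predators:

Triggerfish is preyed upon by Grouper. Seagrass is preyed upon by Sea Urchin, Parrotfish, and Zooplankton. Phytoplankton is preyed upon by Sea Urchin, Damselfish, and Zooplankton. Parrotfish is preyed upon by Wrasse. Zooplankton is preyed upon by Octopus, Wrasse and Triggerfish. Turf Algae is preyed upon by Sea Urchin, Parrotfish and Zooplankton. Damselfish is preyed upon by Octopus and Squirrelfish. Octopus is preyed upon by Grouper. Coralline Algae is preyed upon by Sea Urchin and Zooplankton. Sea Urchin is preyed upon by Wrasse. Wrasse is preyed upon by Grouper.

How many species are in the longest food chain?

4 species

One longest chain: Phytoplankton → Zooplankton → Triggerfish → Grouper.
It has 4 species and 3 links.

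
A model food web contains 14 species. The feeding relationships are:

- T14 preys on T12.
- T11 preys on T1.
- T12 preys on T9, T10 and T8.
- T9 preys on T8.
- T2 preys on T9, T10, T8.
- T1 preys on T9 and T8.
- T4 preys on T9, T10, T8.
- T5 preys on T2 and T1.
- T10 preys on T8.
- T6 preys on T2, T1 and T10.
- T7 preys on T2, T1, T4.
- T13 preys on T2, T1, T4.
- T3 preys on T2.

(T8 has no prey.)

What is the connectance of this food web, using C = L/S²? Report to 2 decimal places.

The web has S = 14 species and L = 27 feeding links.
C = L / S² = 27 / 196 = 0.1378 ≈ 0.14.

C = 0.14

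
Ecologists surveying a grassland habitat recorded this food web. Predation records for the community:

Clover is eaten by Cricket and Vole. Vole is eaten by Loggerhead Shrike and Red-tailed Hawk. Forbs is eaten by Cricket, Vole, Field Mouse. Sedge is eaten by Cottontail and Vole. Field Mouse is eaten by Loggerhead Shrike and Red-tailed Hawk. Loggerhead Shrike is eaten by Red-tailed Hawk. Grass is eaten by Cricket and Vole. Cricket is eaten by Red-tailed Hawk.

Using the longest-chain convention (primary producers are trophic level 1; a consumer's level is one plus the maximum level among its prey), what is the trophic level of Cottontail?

Sedge is a producer → level 1.
Cottontail eats Sedge → level 2.

Trophic level 2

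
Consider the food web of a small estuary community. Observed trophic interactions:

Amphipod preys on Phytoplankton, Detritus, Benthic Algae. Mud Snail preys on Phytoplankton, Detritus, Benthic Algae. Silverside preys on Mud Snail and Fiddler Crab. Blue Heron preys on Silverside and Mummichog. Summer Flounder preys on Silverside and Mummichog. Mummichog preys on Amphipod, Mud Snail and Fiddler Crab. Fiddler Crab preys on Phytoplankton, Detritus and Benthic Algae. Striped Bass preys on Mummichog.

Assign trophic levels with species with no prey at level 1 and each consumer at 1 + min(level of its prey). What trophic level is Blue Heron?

Benthic Algae has no prey (basal) → level 1.
Mud Snail eats Benthic Algae → level 2.
Silverside eats Mud Snail → level 3.
Blue Heron eats Silverside → level 4.
No prey of Blue Heron is below level 3, so 4 is the minimum.

Trophic level 4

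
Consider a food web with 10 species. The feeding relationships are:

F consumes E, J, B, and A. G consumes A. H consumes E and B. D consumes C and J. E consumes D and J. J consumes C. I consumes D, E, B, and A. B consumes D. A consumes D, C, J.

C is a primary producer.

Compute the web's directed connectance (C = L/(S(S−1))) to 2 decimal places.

C = 0.22

The web has S = 10 species and L = 20 feeding links.
C = L / (S(S−1)) = 20 / 90 = 0.2222 ≈ 0.22.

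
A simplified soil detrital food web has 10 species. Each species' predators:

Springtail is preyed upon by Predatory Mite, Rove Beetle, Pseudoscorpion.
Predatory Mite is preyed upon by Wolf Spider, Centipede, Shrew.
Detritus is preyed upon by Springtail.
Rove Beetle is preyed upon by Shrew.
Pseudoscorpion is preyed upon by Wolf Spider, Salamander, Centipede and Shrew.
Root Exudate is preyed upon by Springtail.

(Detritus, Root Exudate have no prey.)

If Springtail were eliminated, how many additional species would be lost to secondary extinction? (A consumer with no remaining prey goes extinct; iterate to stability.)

Remove Springtail.
Round 1: Predatory Mite (all prey gone), Rove Beetle (all prey gone), Pseudoscorpion (all prey gone) → extinct.
Round 2: Salamander (all prey gone), Centipede (all prey gone), Shrew (all prey gone), Wolf Spider (all prey gone) → extinct.
No further losses. Total secondary extinctions: 7.

7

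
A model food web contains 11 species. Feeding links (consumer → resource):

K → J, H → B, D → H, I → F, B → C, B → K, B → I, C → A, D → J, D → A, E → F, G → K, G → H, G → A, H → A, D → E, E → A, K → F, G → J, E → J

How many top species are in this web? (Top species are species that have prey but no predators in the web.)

Top species (has prey, but nothing eats it): D, G.
Count: 2.

2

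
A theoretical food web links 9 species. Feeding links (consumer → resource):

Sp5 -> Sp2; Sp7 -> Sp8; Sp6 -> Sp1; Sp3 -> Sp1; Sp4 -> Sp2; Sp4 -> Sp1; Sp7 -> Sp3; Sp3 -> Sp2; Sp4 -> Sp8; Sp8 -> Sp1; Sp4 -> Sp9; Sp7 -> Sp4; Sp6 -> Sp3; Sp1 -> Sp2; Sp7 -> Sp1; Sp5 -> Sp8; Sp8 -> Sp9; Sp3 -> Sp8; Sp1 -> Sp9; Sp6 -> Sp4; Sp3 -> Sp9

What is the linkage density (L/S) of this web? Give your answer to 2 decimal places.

L/S = 2.33

There are L = 21 links among S = 9 species.
L/S = 21/9 = 2.3333 ≈ 2.33.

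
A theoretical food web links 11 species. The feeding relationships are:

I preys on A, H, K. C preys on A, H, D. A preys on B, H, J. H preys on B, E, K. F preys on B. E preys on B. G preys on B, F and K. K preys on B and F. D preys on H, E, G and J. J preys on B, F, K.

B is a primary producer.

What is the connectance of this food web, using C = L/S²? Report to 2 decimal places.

C = 0.21

The web has S = 11 species and L = 26 feeding links.
C = L / S² = 26 / 121 = 0.2149 ≈ 0.21.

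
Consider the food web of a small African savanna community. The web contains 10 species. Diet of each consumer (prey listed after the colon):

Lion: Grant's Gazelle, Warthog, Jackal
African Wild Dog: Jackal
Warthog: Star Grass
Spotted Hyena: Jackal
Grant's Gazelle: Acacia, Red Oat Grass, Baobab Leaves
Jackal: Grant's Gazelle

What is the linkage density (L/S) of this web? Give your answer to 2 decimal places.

L/S = 1.00

There are L = 10 links among S = 10 species.
L/S = 10/10 = 1.0000 ≈ 1.00.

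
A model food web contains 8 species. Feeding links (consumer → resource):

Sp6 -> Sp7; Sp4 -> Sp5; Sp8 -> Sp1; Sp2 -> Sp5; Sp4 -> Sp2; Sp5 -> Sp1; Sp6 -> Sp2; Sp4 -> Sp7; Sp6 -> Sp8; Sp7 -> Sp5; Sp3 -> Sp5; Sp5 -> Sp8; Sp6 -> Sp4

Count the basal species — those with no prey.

1

Basal species (no prey listed): Sp1.
Count: 1.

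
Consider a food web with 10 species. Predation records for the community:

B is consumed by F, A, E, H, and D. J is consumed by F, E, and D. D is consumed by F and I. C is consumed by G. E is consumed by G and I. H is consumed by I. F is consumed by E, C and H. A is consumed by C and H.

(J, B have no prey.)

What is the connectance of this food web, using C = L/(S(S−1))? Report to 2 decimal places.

The web has S = 10 species and L = 19 feeding links.
C = L / (S(S−1)) = 19 / 90 = 0.2111 ≈ 0.21.

C = 0.21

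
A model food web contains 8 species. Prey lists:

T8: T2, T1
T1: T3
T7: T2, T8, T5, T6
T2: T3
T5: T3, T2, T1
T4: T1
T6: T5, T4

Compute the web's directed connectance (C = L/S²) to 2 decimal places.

C = 0.22

The web has S = 8 species and L = 14 feeding links.
C = L / S² = 14 / 64 = 0.2188 ≈ 0.22.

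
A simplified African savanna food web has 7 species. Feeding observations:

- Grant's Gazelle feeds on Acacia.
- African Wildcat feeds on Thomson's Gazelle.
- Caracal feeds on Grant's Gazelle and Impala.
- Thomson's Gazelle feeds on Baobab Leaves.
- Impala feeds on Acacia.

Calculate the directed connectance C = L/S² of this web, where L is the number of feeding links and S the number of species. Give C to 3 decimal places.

The web has S = 7 species and L = 6 feeding links.
C = L / S² = 6 / 49 = 0.1224 ≈ 0.122.

C = 0.122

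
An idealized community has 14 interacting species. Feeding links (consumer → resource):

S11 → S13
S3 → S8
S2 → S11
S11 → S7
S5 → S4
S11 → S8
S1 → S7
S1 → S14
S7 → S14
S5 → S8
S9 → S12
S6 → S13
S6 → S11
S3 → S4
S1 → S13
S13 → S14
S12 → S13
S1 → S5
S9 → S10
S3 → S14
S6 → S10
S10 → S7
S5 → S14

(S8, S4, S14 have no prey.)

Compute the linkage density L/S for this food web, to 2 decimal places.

L/S = 1.64

There are L = 23 links among S = 14 species.
L/S = 23/14 = 1.6429 ≈ 1.64.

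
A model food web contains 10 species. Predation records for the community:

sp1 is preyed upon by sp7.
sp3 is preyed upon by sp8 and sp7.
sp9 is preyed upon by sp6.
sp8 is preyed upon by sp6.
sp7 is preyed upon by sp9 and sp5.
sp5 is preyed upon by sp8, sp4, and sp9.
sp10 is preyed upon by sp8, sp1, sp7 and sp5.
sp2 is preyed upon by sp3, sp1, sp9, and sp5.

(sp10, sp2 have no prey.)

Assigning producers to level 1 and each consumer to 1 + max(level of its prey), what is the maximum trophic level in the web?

Producers (level 1): sp10, sp2.
sp2 → sp3 → sp7 → sp5 → sp8 → sp6 gives sp6 level 6.
No species has a prey at level 6, so no species reaches level 7.

6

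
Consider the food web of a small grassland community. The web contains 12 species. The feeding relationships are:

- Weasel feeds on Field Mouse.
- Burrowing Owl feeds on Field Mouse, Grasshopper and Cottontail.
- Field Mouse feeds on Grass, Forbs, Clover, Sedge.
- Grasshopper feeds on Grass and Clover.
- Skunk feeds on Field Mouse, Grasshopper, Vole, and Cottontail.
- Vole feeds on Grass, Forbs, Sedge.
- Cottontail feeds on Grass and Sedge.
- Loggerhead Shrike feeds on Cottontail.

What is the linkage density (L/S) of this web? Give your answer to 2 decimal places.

L/S = 1.67

There are L = 20 links among S = 12 species.
L/S = 20/12 = 1.6667 ≈ 1.67.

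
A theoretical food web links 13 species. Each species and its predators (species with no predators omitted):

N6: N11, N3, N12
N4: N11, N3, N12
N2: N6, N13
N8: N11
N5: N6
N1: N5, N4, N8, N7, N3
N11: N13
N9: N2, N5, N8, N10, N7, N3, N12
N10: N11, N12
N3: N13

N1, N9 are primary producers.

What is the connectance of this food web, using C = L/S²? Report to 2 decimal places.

The web has S = 13 species and L = 26 feeding links.
C = L / S² = 26 / 169 = 0.1538 ≈ 0.15.

C = 0.15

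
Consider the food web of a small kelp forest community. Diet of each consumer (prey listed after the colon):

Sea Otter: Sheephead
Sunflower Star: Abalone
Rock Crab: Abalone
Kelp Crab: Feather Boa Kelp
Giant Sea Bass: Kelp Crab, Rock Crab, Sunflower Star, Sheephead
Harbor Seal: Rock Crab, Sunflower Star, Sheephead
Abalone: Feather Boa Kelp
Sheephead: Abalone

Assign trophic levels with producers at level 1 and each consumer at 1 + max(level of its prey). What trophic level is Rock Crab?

Feather Boa Kelp is a producer → level 1.
Abalone eats Feather Boa Kelp → level 2.
Rock Crab eats Abalone → level 3.

Trophic level 3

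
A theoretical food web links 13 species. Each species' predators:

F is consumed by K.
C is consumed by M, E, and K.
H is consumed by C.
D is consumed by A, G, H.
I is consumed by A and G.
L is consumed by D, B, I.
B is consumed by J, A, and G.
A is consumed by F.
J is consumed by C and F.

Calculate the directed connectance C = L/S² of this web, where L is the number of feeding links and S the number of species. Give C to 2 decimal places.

The web has S = 13 species and L = 19 feeding links.
C = L / S² = 19 / 169 = 0.1124 ≈ 0.11.

C = 0.11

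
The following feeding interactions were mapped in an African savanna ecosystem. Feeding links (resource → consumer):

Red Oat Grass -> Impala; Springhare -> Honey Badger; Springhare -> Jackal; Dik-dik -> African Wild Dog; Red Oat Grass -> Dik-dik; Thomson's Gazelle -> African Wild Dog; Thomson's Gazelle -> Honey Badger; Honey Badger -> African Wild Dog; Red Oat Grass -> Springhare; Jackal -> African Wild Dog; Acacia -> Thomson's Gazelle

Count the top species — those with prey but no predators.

Top species (has prey, but nothing eats it): Impala, African Wild Dog.
Count: 2.

2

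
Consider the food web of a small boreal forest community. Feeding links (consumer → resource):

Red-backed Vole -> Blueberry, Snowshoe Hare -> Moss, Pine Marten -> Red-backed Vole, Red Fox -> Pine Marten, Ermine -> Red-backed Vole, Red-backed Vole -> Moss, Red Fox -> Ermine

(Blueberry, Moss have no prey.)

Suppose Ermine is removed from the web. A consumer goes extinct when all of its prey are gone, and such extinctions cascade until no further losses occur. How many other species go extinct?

0

Remove Ermine.
Every predator of it retains at least one other prey: Red Fox still has Pine Marten.
No consumer loses all prey, so no secondary extinctions occur.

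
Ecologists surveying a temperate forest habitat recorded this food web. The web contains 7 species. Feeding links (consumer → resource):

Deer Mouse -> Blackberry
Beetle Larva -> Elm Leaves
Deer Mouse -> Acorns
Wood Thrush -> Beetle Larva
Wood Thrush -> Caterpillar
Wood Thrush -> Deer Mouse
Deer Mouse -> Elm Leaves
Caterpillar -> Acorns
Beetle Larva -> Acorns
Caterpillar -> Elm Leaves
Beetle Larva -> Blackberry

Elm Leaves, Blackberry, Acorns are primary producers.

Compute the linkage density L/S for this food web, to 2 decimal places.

L/S = 1.57

There are L = 11 links among S = 7 species.
L/S = 11/7 = 1.5714 ≈ 1.57.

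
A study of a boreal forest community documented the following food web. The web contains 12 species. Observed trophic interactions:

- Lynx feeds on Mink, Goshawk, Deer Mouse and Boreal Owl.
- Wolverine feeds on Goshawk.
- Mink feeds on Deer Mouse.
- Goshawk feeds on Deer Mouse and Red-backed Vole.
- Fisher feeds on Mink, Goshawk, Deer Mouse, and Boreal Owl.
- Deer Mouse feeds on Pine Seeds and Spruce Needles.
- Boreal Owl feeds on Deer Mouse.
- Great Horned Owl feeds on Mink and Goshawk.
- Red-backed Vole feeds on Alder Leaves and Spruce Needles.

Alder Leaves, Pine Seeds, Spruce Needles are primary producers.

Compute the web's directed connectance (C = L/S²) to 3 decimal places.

The web has S = 12 species and L = 19 feeding links.
C = L / S² = 19 / 144 = 0.1319 ≈ 0.132.

C = 0.132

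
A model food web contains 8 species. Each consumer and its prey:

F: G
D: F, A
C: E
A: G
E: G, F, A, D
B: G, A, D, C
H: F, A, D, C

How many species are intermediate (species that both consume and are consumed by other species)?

5

Intermediate species (has both prey and predators): F, A, D, E, C.
Count: 5.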